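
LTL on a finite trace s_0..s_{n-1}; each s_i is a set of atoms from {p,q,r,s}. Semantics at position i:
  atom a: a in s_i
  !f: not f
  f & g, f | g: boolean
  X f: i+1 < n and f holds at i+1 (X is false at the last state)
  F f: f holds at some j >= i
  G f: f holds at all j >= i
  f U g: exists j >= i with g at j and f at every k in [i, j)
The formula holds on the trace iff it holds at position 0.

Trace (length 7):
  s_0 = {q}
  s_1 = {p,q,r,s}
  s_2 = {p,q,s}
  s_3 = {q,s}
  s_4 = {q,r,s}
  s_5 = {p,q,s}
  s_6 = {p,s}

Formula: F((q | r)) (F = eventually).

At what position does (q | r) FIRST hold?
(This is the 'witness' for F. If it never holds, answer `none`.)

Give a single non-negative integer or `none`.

Answer: 0

Derivation:
s_0={q}: (q | r)=True q=True r=False
s_1={p,q,r,s}: (q | r)=True q=True r=True
s_2={p,q,s}: (q | r)=True q=True r=False
s_3={q,s}: (q | r)=True q=True r=False
s_4={q,r,s}: (q | r)=True q=True r=True
s_5={p,q,s}: (q | r)=True q=True r=False
s_6={p,s}: (q | r)=False q=False r=False
F((q | r)) holds; first witness at position 0.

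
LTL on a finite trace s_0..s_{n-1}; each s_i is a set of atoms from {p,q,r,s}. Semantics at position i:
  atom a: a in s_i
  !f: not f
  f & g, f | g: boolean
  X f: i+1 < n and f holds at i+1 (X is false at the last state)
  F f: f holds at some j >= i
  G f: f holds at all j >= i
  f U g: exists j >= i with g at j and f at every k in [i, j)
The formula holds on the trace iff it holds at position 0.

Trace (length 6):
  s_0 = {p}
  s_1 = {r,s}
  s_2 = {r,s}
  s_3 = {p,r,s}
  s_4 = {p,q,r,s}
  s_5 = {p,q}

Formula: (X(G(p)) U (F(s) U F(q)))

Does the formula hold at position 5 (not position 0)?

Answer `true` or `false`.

s_0={p}: (X(G(p)) U (F(s) U F(q)))=True X(G(p))=False G(p)=False p=True (F(s) U F(q))=True F(s)=True s=False F(q)=True q=False
s_1={r,s}: (X(G(p)) U (F(s) U F(q)))=True X(G(p))=False G(p)=False p=False (F(s) U F(q))=True F(s)=True s=True F(q)=True q=False
s_2={r,s}: (X(G(p)) U (F(s) U F(q)))=True X(G(p))=True G(p)=False p=False (F(s) U F(q))=True F(s)=True s=True F(q)=True q=False
s_3={p,r,s}: (X(G(p)) U (F(s) U F(q)))=True X(G(p))=True G(p)=True p=True (F(s) U F(q))=True F(s)=True s=True F(q)=True q=False
s_4={p,q,r,s}: (X(G(p)) U (F(s) U F(q)))=True X(G(p))=True G(p)=True p=True (F(s) U F(q))=True F(s)=True s=True F(q)=True q=True
s_5={p,q}: (X(G(p)) U (F(s) U F(q)))=True X(G(p))=False G(p)=True p=True (F(s) U F(q))=True F(s)=False s=False F(q)=True q=True
Evaluating at position 5: result = True

Answer: true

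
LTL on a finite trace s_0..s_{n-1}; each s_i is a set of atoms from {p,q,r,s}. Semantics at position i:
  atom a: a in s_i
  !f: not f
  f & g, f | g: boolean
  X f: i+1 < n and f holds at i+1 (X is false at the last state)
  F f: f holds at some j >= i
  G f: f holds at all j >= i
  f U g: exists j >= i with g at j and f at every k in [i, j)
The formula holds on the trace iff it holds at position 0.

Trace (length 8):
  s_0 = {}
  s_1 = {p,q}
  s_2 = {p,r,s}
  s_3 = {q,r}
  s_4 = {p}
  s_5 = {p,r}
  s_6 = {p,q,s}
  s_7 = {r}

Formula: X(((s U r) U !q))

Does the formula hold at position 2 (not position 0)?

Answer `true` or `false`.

Answer: true

Derivation:
s_0={}: X(((s U r) U !q))=False ((s U r) U !q)=True (s U r)=False s=False r=False !q=True q=False
s_1={p,q}: X(((s U r) U !q))=True ((s U r) U !q)=False (s U r)=False s=False r=False !q=False q=True
s_2={p,r,s}: X(((s U r) U !q))=True ((s U r) U !q)=True (s U r)=True s=True r=True !q=True q=False
s_3={q,r}: X(((s U r) U !q))=True ((s U r) U !q)=True (s U r)=True s=False r=True !q=False q=True
s_4={p}: X(((s U r) U !q))=True ((s U r) U !q)=True (s U r)=False s=False r=False !q=True q=False
s_5={p,r}: X(((s U r) U !q))=True ((s U r) U !q)=True (s U r)=True s=False r=True !q=True q=False
s_6={p,q,s}: X(((s U r) U !q))=True ((s U r) U !q)=True (s U r)=True s=True r=False !q=False q=True
s_7={r}: X(((s U r) U !q))=False ((s U r) U !q)=True (s U r)=True s=False r=True !q=True q=False
Evaluating at position 2: result = True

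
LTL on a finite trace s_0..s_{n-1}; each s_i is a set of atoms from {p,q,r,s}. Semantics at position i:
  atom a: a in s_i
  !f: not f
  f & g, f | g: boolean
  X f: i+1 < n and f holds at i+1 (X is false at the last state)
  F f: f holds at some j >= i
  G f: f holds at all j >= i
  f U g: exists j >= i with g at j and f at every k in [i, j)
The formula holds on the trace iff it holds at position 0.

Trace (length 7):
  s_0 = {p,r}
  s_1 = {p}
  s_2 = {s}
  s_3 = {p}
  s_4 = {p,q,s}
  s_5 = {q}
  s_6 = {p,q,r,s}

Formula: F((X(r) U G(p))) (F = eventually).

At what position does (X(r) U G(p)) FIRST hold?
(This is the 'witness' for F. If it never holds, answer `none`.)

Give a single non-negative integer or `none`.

Answer: 5

Derivation:
s_0={p,r}: (X(r) U G(p))=False X(r)=False r=True G(p)=False p=True
s_1={p}: (X(r) U G(p))=False X(r)=False r=False G(p)=False p=True
s_2={s}: (X(r) U G(p))=False X(r)=False r=False G(p)=False p=False
s_3={p}: (X(r) U G(p))=False X(r)=False r=False G(p)=False p=True
s_4={p,q,s}: (X(r) U G(p))=False X(r)=False r=False G(p)=False p=True
s_5={q}: (X(r) U G(p))=True X(r)=True r=False G(p)=False p=False
s_6={p,q,r,s}: (X(r) U G(p))=True X(r)=False r=True G(p)=True p=True
F((X(r) U G(p))) holds; first witness at position 5.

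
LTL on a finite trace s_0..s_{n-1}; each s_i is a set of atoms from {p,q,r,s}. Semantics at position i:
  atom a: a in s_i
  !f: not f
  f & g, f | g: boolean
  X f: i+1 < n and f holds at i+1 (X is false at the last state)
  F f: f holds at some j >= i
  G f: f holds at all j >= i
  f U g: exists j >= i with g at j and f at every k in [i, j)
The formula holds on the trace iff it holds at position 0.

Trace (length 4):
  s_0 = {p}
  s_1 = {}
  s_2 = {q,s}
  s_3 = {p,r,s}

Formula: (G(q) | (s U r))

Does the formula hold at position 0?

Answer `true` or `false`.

s_0={p}: (G(q) | (s U r))=False G(q)=False q=False (s U r)=False s=False r=False
s_1={}: (G(q) | (s U r))=False G(q)=False q=False (s U r)=False s=False r=False
s_2={q,s}: (G(q) | (s U r))=True G(q)=False q=True (s U r)=True s=True r=False
s_3={p,r,s}: (G(q) | (s U r))=True G(q)=False q=False (s U r)=True s=True r=True

Answer: false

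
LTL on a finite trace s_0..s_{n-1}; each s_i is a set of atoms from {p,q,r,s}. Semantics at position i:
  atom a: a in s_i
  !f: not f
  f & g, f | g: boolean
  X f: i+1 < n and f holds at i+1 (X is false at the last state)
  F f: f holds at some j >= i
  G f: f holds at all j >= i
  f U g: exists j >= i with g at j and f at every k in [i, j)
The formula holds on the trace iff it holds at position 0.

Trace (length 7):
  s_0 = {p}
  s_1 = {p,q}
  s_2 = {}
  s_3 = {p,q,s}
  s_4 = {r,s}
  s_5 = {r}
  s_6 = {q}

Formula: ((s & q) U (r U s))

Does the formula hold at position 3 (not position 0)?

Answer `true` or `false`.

s_0={p}: ((s & q) U (r U s))=False (s & q)=False s=False q=False (r U s)=False r=False
s_1={p,q}: ((s & q) U (r U s))=False (s & q)=False s=False q=True (r U s)=False r=False
s_2={}: ((s & q) U (r U s))=False (s & q)=False s=False q=False (r U s)=False r=False
s_3={p,q,s}: ((s & q) U (r U s))=True (s & q)=True s=True q=True (r U s)=True r=False
s_4={r,s}: ((s & q) U (r U s))=True (s & q)=False s=True q=False (r U s)=True r=True
s_5={r}: ((s & q) U (r U s))=False (s & q)=False s=False q=False (r U s)=False r=True
s_6={q}: ((s & q) U (r U s))=False (s & q)=False s=False q=True (r U s)=False r=False
Evaluating at position 3: result = True

Answer: true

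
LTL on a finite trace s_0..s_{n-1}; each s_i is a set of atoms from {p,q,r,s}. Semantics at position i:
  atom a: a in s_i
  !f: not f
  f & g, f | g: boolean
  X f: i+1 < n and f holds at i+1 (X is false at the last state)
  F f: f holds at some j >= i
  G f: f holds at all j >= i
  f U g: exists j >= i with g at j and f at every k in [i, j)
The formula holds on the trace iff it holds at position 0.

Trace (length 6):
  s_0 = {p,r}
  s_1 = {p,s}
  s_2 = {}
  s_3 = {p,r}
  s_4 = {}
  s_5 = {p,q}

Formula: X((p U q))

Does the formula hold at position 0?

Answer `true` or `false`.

Answer: false

Derivation:
s_0={p,r}: X((p U q))=False (p U q)=False p=True q=False
s_1={p,s}: X((p U q))=False (p U q)=False p=True q=False
s_2={}: X((p U q))=False (p U q)=False p=False q=False
s_3={p,r}: X((p U q))=False (p U q)=False p=True q=False
s_4={}: X((p U q))=True (p U q)=False p=False q=False
s_5={p,q}: X((p U q))=False (p U q)=True p=True q=True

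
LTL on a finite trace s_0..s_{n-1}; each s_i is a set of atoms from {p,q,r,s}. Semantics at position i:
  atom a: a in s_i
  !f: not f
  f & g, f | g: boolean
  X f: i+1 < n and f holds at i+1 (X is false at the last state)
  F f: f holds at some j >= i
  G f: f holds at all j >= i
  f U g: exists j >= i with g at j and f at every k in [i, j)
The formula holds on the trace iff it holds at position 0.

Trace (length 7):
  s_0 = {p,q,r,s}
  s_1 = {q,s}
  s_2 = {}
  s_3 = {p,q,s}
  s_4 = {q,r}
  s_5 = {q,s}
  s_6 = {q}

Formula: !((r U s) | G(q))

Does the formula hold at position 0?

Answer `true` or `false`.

s_0={p,q,r,s}: !((r U s) | G(q))=False ((r U s) | G(q))=True (r U s)=True r=True s=True G(q)=False q=True
s_1={q,s}: !((r U s) | G(q))=False ((r U s) | G(q))=True (r U s)=True r=False s=True G(q)=False q=True
s_2={}: !((r U s) | G(q))=True ((r U s) | G(q))=False (r U s)=False r=False s=False G(q)=False q=False
s_3={p,q,s}: !((r U s) | G(q))=False ((r U s) | G(q))=True (r U s)=True r=False s=True G(q)=True q=True
s_4={q,r}: !((r U s) | G(q))=False ((r U s) | G(q))=True (r U s)=True r=True s=False G(q)=True q=True
s_5={q,s}: !((r U s) | G(q))=False ((r U s) | G(q))=True (r U s)=True r=False s=True G(q)=True q=True
s_6={q}: !((r U s) | G(q))=False ((r U s) | G(q))=True (r U s)=False r=False s=False G(q)=True q=True

Answer: false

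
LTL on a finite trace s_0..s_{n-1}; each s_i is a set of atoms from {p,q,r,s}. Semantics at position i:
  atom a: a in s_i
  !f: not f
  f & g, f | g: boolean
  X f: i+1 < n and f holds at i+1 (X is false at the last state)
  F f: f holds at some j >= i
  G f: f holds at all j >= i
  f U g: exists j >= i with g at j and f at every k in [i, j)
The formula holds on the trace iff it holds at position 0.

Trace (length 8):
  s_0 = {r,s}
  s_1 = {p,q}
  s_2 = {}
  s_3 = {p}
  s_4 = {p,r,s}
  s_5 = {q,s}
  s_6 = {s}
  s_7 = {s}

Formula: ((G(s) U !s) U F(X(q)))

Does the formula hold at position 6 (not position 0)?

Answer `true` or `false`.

Answer: false

Derivation:
s_0={r,s}: ((G(s) U !s) U F(X(q)))=True (G(s) U !s)=False G(s)=False s=True !s=False F(X(q))=True X(q)=True q=False
s_1={p,q}: ((G(s) U !s) U F(X(q)))=True (G(s) U !s)=True G(s)=False s=False !s=True F(X(q))=True X(q)=False q=True
s_2={}: ((G(s) U !s) U F(X(q)))=True (G(s) U !s)=True G(s)=False s=False !s=True F(X(q))=True X(q)=False q=False
s_3={p}: ((G(s) U !s) U F(X(q)))=True (G(s) U !s)=True G(s)=False s=False !s=True F(X(q))=True X(q)=False q=False
s_4={p,r,s}: ((G(s) U !s) U F(X(q)))=True (G(s) U !s)=False G(s)=True s=True !s=False F(X(q))=True X(q)=True q=False
s_5={q,s}: ((G(s) U !s) U F(X(q)))=False (G(s) U !s)=False G(s)=True s=True !s=False F(X(q))=False X(q)=False q=True
s_6={s}: ((G(s) U !s) U F(X(q)))=False (G(s) U !s)=False G(s)=True s=True !s=False F(X(q))=False X(q)=False q=False
s_7={s}: ((G(s) U !s) U F(X(q)))=False (G(s) U !s)=False G(s)=True s=True !s=False F(X(q))=False X(q)=False q=False
Evaluating at position 6: result = False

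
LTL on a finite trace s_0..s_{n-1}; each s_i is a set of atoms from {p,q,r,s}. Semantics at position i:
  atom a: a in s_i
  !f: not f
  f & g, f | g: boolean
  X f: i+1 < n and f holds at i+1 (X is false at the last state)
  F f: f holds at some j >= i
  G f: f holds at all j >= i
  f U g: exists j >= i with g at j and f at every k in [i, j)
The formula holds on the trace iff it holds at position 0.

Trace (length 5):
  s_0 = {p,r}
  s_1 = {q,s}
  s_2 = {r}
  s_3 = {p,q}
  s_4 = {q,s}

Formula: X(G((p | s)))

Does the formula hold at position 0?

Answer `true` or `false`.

s_0={p,r}: X(G((p | s)))=False G((p | s))=False (p | s)=True p=True s=False
s_1={q,s}: X(G((p | s)))=False G((p | s))=False (p | s)=True p=False s=True
s_2={r}: X(G((p | s)))=True G((p | s))=False (p | s)=False p=False s=False
s_3={p,q}: X(G((p | s)))=True G((p | s))=True (p | s)=True p=True s=False
s_4={q,s}: X(G((p | s)))=False G((p | s))=True (p | s)=True p=False s=True

Answer: false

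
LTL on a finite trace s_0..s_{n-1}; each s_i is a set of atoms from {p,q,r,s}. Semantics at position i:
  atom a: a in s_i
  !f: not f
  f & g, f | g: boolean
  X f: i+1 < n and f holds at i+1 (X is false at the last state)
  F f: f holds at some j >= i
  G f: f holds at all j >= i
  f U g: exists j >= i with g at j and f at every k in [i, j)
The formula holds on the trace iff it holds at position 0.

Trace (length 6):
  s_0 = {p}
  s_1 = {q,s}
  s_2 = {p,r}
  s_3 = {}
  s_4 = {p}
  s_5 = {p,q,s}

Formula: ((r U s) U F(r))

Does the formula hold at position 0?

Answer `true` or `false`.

Answer: true

Derivation:
s_0={p}: ((r U s) U F(r))=True (r U s)=False r=False s=False F(r)=True
s_1={q,s}: ((r U s) U F(r))=True (r U s)=True r=False s=True F(r)=True
s_2={p,r}: ((r U s) U F(r))=True (r U s)=False r=True s=False F(r)=True
s_3={}: ((r U s) U F(r))=False (r U s)=False r=False s=False F(r)=False
s_4={p}: ((r U s) U F(r))=False (r U s)=False r=False s=False F(r)=False
s_5={p,q,s}: ((r U s) U F(r))=False (r U s)=True r=False s=True F(r)=False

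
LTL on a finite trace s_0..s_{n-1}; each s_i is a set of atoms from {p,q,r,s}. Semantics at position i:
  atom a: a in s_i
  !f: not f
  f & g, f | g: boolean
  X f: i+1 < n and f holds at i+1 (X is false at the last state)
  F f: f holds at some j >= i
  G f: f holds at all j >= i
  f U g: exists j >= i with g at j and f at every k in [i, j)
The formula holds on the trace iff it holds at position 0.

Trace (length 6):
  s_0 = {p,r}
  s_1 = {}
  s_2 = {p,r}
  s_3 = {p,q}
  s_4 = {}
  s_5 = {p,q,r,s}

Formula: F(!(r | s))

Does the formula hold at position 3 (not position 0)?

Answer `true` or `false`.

s_0={p,r}: F(!(r | s))=True !(r | s)=False (r | s)=True r=True s=False
s_1={}: F(!(r | s))=True !(r | s)=True (r | s)=False r=False s=False
s_2={p,r}: F(!(r | s))=True !(r | s)=False (r | s)=True r=True s=False
s_3={p,q}: F(!(r | s))=True !(r | s)=True (r | s)=False r=False s=False
s_4={}: F(!(r | s))=True !(r | s)=True (r | s)=False r=False s=False
s_5={p,q,r,s}: F(!(r | s))=False !(r | s)=False (r | s)=True r=True s=True
Evaluating at position 3: result = True

Answer: true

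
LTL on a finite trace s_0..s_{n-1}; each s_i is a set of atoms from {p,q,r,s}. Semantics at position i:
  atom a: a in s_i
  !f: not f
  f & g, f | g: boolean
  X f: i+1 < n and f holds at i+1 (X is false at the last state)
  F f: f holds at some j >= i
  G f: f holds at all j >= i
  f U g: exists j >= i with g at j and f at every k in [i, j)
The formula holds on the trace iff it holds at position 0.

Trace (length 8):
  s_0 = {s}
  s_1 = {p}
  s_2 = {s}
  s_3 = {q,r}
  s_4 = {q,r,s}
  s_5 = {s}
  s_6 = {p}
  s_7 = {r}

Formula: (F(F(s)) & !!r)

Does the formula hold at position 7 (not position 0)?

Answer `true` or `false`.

Answer: false

Derivation:
s_0={s}: (F(F(s)) & !!r)=False F(F(s))=True F(s)=True s=True !!r=False !r=True r=False
s_1={p}: (F(F(s)) & !!r)=False F(F(s))=True F(s)=True s=False !!r=False !r=True r=False
s_2={s}: (F(F(s)) & !!r)=False F(F(s))=True F(s)=True s=True !!r=False !r=True r=False
s_3={q,r}: (F(F(s)) & !!r)=True F(F(s))=True F(s)=True s=False !!r=True !r=False r=True
s_4={q,r,s}: (F(F(s)) & !!r)=True F(F(s))=True F(s)=True s=True !!r=True !r=False r=True
s_5={s}: (F(F(s)) & !!r)=False F(F(s))=True F(s)=True s=True !!r=False !r=True r=False
s_6={p}: (F(F(s)) & !!r)=False F(F(s))=False F(s)=False s=False !!r=False !r=True r=False
s_7={r}: (F(F(s)) & !!r)=False F(F(s))=False F(s)=False s=False !!r=True !r=False r=True
Evaluating at position 7: result = False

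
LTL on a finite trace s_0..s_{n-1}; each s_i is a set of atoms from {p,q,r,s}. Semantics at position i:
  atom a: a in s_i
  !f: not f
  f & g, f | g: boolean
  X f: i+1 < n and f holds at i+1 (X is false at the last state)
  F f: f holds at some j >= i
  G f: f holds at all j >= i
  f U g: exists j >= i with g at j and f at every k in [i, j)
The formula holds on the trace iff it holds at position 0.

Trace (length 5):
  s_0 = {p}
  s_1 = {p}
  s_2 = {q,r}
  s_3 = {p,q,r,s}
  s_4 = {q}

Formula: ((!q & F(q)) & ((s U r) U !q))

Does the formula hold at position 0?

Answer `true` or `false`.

s_0={p}: ((!q & F(q)) & ((s U r) U !q))=True (!q & F(q))=True !q=True q=False F(q)=True ((s U r) U !q)=True (s U r)=False s=False r=False
s_1={p}: ((!q & F(q)) & ((s U r) U !q))=True (!q & F(q))=True !q=True q=False F(q)=True ((s U r) U !q)=True (s U r)=False s=False r=False
s_2={q,r}: ((!q & F(q)) & ((s U r) U !q))=False (!q & F(q))=False !q=False q=True F(q)=True ((s U r) U !q)=False (s U r)=True s=False r=True
s_3={p,q,r,s}: ((!q & F(q)) & ((s U r) U !q))=False (!q & F(q))=False !q=False q=True F(q)=True ((s U r) U !q)=False (s U r)=True s=True r=True
s_4={q}: ((!q & F(q)) & ((s U r) U !q))=False (!q & F(q))=False !q=False q=True F(q)=True ((s U r) U !q)=False (s U r)=False s=False r=False

Answer: true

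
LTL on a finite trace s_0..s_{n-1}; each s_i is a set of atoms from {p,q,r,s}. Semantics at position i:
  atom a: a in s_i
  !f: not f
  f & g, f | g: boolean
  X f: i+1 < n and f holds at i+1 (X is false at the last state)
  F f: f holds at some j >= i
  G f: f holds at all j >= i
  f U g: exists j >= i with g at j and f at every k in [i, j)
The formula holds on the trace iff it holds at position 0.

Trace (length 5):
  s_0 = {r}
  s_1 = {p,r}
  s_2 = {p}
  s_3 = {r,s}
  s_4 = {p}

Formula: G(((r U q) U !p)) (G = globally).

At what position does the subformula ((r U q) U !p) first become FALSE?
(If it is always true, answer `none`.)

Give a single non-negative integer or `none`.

Answer: 1

Derivation:
s_0={r}: ((r U q) U !p)=True (r U q)=False r=True q=False !p=True p=False
s_1={p,r}: ((r U q) U !p)=False (r U q)=False r=True q=False !p=False p=True
s_2={p}: ((r U q) U !p)=False (r U q)=False r=False q=False !p=False p=True
s_3={r,s}: ((r U q) U !p)=True (r U q)=False r=True q=False !p=True p=False
s_4={p}: ((r U q) U !p)=False (r U q)=False r=False q=False !p=False p=True
G(((r U q) U !p)) holds globally = False
First violation at position 1.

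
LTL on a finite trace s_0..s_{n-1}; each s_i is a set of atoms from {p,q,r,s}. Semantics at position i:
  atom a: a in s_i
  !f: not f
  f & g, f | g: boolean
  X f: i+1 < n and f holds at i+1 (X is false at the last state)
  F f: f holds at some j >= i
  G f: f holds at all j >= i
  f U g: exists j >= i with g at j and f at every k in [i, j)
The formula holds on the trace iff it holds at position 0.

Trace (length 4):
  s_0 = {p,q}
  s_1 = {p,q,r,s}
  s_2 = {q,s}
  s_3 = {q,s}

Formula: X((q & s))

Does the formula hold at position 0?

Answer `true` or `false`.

Answer: true

Derivation:
s_0={p,q}: X((q & s))=True (q & s)=False q=True s=False
s_1={p,q,r,s}: X((q & s))=True (q & s)=True q=True s=True
s_2={q,s}: X((q & s))=True (q & s)=True q=True s=True
s_3={q,s}: X((q & s))=False (q & s)=True q=True s=True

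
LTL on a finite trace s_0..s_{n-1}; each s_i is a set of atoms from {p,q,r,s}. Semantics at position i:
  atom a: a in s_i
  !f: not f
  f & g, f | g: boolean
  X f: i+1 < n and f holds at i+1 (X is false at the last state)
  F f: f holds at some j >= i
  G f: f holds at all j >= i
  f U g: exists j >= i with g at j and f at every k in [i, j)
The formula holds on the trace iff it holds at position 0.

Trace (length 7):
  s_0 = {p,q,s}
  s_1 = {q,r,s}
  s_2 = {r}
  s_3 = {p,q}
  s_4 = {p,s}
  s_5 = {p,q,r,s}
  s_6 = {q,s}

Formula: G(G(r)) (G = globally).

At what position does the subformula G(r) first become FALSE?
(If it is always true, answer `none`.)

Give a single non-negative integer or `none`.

s_0={p,q,s}: G(r)=False r=False
s_1={q,r,s}: G(r)=False r=True
s_2={r}: G(r)=False r=True
s_3={p,q}: G(r)=False r=False
s_4={p,s}: G(r)=False r=False
s_5={p,q,r,s}: G(r)=False r=True
s_6={q,s}: G(r)=False r=False
G(G(r)) holds globally = False
First violation at position 0.

Answer: 0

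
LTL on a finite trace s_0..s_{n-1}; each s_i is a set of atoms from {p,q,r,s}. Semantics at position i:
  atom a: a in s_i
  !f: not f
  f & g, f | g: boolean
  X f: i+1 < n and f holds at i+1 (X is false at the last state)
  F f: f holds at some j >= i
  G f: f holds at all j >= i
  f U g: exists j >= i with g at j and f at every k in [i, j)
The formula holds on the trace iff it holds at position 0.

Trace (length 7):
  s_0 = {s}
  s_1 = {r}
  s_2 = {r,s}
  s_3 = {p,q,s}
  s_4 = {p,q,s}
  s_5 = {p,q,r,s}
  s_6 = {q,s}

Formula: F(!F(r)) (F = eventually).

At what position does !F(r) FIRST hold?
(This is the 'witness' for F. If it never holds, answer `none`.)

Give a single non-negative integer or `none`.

Answer: 6

Derivation:
s_0={s}: !F(r)=False F(r)=True r=False
s_1={r}: !F(r)=False F(r)=True r=True
s_2={r,s}: !F(r)=False F(r)=True r=True
s_3={p,q,s}: !F(r)=False F(r)=True r=False
s_4={p,q,s}: !F(r)=False F(r)=True r=False
s_5={p,q,r,s}: !F(r)=False F(r)=True r=True
s_6={q,s}: !F(r)=True F(r)=False r=False
F(!F(r)) holds; first witness at position 6.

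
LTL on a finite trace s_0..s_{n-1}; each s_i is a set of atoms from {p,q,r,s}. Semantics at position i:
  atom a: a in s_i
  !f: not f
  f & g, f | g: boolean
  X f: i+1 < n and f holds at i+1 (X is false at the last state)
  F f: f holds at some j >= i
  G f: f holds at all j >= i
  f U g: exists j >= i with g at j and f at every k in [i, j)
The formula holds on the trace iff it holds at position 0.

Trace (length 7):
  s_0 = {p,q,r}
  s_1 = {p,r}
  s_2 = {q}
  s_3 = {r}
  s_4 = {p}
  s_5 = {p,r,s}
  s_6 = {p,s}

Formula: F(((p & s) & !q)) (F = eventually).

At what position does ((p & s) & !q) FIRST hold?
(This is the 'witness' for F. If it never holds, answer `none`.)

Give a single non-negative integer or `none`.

s_0={p,q,r}: ((p & s) & !q)=False (p & s)=False p=True s=False !q=False q=True
s_1={p,r}: ((p & s) & !q)=False (p & s)=False p=True s=False !q=True q=False
s_2={q}: ((p & s) & !q)=False (p & s)=False p=False s=False !q=False q=True
s_3={r}: ((p & s) & !q)=False (p & s)=False p=False s=False !q=True q=False
s_4={p}: ((p & s) & !q)=False (p & s)=False p=True s=False !q=True q=False
s_5={p,r,s}: ((p & s) & !q)=True (p & s)=True p=True s=True !q=True q=False
s_6={p,s}: ((p & s) & !q)=True (p & s)=True p=True s=True !q=True q=False
F(((p & s) & !q)) holds; first witness at position 5.

Answer: 5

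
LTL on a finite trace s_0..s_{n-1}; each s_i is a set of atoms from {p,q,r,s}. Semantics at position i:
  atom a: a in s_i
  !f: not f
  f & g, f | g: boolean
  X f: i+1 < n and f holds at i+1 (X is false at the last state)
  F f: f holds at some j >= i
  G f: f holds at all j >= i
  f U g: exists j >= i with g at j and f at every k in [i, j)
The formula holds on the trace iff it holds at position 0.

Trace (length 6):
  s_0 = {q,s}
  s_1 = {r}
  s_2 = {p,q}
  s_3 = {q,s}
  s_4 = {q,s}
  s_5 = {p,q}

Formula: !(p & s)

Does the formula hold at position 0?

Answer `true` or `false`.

Answer: true

Derivation:
s_0={q,s}: !(p & s)=True (p & s)=False p=False s=True
s_1={r}: !(p & s)=True (p & s)=False p=False s=False
s_2={p,q}: !(p & s)=True (p & s)=False p=True s=False
s_3={q,s}: !(p & s)=True (p & s)=False p=False s=True
s_4={q,s}: !(p & s)=True (p & s)=False p=False s=True
s_5={p,q}: !(p & s)=True (p & s)=False p=True s=False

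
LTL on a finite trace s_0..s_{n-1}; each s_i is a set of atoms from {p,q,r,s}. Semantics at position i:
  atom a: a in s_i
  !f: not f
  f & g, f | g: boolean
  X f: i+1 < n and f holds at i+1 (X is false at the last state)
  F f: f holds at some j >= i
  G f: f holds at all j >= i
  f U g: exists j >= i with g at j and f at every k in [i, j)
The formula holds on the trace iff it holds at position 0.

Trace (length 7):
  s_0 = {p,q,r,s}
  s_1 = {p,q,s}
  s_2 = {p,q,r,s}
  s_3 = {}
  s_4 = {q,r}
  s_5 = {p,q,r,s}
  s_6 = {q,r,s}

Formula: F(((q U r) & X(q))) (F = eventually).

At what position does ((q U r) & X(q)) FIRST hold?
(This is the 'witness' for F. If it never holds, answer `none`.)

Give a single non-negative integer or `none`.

Answer: 0

Derivation:
s_0={p,q,r,s}: ((q U r) & X(q))=True (q U r)=True q=True r=True X(q)=True
s_1={p,q,s}: ((q U r) & X(q))=True (q U r)=True q=True r=False X(q)=True
s_2={p,q,r,s}: ((q U r) & X(q))=False (q U r)=True q=True r=True X(q)=False
s_3={}: ((q U r) & X(q))=False (q U r)=False q=False r=False X(q)=True
s_4={q,r}: ((q U r) & X(q))=True (q U r)=True q=True r=True X(q)=True
s_5={p,q,r,s}: ((q U r) & X(q))=True (q U r)=True q=True r=True X(q)=True
s_6={q,r,s}: ((q U r) & X(q))=False (q U r)=True q=True r=True X(q)=False
F(((q U r) & X(q))) holds; first witness at position 0.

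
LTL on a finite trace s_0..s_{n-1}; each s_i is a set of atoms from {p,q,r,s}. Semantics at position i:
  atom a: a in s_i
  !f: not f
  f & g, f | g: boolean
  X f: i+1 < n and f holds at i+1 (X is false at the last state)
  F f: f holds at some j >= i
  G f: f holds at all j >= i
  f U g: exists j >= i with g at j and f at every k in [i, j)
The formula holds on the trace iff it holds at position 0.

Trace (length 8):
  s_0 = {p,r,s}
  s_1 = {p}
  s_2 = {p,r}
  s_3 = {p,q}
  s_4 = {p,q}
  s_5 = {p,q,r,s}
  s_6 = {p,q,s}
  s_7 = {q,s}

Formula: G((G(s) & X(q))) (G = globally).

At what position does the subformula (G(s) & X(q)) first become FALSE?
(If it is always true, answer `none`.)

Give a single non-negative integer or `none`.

Answer: 0

Derivation:
s_0={p,r,s}: (G(s) & X(q))=False G(s)=False s=True X(q)=False q=False
s_1={p}: (G(s) & X(q))=False G(s)=False s=False X(q)=False q=False
s_2={p,r}: (G(s) & X(q))=False G(s)=False s=False X(q)=True q=False
s_3={p,q}: (G(s) & X(q))=False G(s)=False s=False X(q)=True q=True
s_4={p,q}: (G(s) & X(q))=False G(s)=False s=False X(q)=True q=True
s_5={p,q,r,s}: (G(s) & X(q))=True G(s)=True s=True X(q)=True q=True
s_6={p,q,s}: (G(s) & X(q))=True G(s)=True s=True X(q)=True q=True
s_7={q,s}: (G(s) & X(q))=False G(s)=True s=True X(q)=False q=True
G((G(s) & X(q))) holds globally = False
First violation at position 0.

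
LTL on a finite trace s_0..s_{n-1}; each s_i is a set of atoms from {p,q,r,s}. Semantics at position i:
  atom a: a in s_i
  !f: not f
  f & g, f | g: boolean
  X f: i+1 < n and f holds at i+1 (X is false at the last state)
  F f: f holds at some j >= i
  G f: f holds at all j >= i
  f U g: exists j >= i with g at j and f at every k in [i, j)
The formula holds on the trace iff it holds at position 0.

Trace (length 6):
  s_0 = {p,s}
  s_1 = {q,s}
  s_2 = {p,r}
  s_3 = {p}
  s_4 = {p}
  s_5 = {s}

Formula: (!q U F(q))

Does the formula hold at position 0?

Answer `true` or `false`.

s_0={p,s}: (!q U F(q))=True !q=True q=False F(q)=True
s_1={q,s}: (!q U F(q))=True !q=False q=True F(q)=True
s_2={p,r}: (!q U F(q))=False !q=True q=False F(q)=False
s_3={p}: (!q U F(q))=False !q=True q=False F(q)=False
s_4={p}: (!q U F(q))=False !q=True q=False F(q)=False
s_5={s}: (!q U F(q))=False !q=True q=False F(q)=False

Answer: true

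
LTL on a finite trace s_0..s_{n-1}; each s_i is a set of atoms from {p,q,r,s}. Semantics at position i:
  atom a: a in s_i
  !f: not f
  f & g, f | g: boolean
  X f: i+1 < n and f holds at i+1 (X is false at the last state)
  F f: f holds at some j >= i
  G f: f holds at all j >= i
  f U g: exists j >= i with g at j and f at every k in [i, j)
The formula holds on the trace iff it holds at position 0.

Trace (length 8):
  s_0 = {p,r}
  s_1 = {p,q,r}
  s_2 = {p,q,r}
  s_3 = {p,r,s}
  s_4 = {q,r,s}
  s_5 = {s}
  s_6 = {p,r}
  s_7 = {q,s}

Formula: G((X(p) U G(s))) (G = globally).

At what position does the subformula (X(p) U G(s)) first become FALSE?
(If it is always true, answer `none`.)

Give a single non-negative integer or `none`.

s_0={p,r}: (X(p) U G(s))=False X(p)=True p=True G(s)=False s=False
s_1={p,q,r}: (X(p) U G(s))=False X(p)=True p=True G(s)=False s=False
s_2={p,q,r}: (X(p) U G(s))=False X(p)=True p=True G(s)=False s=False
s_3={p,r,s}: (X(p) U G(s))=False X(p)=False p=True G(s)=False s=True
s_4={q,r,s}: (X(p) U G(s))=False X(p)=False p=False G(s)=False s=True
s_5={s}: (X(p) U G(s))=False X(p)=True p=False G(s)=False s=True
s_6={p,r}: (X(p) U G(s))=False X(p)=False p=True G(s)=False s=False
s_7={q,s}: (X(p) U G(s))=True X(p)=False p=False G(s)=True s=True
G((X(p) U G(s))) holds globally = False
First violation at position 0.

Answer: 0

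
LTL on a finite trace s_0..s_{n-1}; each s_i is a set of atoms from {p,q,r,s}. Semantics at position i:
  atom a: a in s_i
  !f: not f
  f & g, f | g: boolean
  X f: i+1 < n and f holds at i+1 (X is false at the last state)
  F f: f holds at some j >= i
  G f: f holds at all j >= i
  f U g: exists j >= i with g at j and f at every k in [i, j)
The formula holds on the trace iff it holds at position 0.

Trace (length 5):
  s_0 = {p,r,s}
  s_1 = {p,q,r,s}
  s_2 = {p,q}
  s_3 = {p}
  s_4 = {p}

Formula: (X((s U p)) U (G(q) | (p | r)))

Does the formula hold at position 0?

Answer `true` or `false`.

Answer: true

Derivation:
s_0={p,r,s}: (X((s U p)) U (G(q) | (p | r)))=True X((s U p))=True (s U p)=True s=True p=True (G(q) | (p | r))=True G(q)=False q=False (p | r)=True r=True
s_1={p,q,r,s}: (X((s U p)) U (G(q) | (p | r)))=True X((s U p))=True (s U p)=True s=True p=True (G(q) | (p | r))=True G(q)=False q=True (p | r)=True r=True
s_2={p,q}: (X((s U p)) U (G(q) | (p | r)))=True X((s U p))=True (s U p)=True s=False p=True (G(q) | (p | r))=True G(q)=False q=True (p | r)=True r=False
s_3={p}: (X((s U p)) U (G(q) | (p | r)))=True X((s U p))=True (s U p)=True s=False p=True (G(q) | (p | r))=True G(q)=False q=False (p | r)=True r=False
s_4={p}: (X((s U p)) U (G(q) | (p | r)))=True X((s U p))=False (s U p)=True s=False p=True (G(q) | (p | r))=True G(q)=False q=False (p | r)=True r=False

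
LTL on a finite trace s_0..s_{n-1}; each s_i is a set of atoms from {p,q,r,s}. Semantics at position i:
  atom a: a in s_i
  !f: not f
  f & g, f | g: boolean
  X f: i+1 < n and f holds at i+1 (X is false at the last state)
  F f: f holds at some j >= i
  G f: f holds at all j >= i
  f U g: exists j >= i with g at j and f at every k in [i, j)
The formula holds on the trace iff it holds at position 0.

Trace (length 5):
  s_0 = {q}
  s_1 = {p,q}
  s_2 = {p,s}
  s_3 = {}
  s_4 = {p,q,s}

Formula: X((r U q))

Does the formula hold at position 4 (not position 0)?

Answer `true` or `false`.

Answer: false

Derivation:
s_0={q}: X((r U q))=True (r U q)=True r=False q=True
s_1={p,q}: X((r U q))=False (r U q)=True r=False q=True
s_2={p,s}: X((r U q))=False (r U q)=False r=False q=False
s_3={}: X((r U q))=True (r U q)=False r=False q=False
s_4={p,q,s}: X((r U q))=False (r U q)=True r=False q=True
Evaluating at position 4: result = False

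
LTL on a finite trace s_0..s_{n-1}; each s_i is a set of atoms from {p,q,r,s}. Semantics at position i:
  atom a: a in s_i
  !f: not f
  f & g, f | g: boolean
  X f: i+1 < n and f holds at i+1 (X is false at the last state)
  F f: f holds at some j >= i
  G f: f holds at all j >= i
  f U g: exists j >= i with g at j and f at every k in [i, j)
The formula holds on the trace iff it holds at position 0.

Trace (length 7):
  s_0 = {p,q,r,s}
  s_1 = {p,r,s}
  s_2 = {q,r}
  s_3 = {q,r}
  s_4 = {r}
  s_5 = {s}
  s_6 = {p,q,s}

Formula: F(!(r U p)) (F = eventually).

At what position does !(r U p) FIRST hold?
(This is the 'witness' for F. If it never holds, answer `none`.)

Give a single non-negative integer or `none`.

s_0={p,q,r,s}: !(r U p)=False (r U p)=True r=True p=True
s_1={p,r,s}: !(r U p)=False (r U p)=True r=True p=True
s_2={q,r}: !(r U p)=True (r U p)=False r=True p=False
s_3={q,r}: !(r U p)=True (r U p)=False r=True p=False
s_4={r}: !(r U p)=True (r U p)=False r=True p=False
s_5={s}: !(r U p)=True (r U p)=False r=False p=False
s_6={p,q,s}: !(r U p)=False (r U p)=True r=False p=True
F(!(r U p)) holds; first witness at position 2.

Answer: 2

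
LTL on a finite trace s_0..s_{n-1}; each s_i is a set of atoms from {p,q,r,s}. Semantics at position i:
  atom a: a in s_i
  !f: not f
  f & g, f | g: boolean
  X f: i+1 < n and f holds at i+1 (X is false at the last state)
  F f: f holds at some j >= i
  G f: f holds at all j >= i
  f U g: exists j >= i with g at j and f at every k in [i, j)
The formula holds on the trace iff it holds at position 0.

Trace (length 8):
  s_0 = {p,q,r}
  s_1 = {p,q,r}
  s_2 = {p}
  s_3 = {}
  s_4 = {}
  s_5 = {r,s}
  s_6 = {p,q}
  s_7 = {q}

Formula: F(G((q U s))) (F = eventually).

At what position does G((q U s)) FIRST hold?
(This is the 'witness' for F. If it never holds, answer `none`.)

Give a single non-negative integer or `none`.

Answer: none

Derivation:
s_0={p,q,r}: G((q U s))=False (q U s)=False q=True s=False
s_1={p,q,r}: G((q U s))=False (q U s)=False q=True s=False
s_2={p}: G((q U s))=False (q U s)=False q=False s=False
s_3={}: G((q U s))=False (q U s)=False q=False s=False
s_4={}: G((q U s))=False (q U s)=False q=False s=False
s_5={r,s}: G((q U s))=False (q U s)=True q=False s=True
s_6={p,q}: G((q U s))=False (q U s)=False q=True s=False
s_7={q}: G((q U s))=False (q U s)=False q=True s=False
F(G((q U s))) does not hold (no witness exists).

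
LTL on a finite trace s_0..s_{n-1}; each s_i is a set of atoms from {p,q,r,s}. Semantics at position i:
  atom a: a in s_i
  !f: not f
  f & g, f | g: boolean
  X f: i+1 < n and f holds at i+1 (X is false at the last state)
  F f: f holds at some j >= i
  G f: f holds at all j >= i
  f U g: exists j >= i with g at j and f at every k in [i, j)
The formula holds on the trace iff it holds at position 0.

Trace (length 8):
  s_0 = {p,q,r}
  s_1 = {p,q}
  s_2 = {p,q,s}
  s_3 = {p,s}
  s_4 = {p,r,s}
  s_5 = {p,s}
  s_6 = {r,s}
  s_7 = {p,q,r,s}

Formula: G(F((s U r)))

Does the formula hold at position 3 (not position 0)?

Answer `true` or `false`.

Answer: true

Derivation:
s_0={p,q,r}: G(F((s U r)))=True F((s U r))=True (s U r)=True s=False r=True
s_1={p,q}: G(F((s U r)))=True F((s U r))=True (s U r)=False s=False r=False
s_2={p,q,s}: G(F((s U r)))=True F((s U r))=True (s U r)=True s=True r=False
s_3={p,s}: G(F((s U r)))=True F((s U r))=True (s U r)=True s=True r=False
s_4={p,r,s}: G(F((s U r)))=True F((s U r))=True (s U r)=True s=True r=True
s_5={p,s}: G(F((s U r)))=True F((s U r))=True (s U r)=True s=True r=False
s_6={r,s}: G(F((s U r)))=True F((s U r))=True (s U r)=True s=True r=True
s_7={p,q,r,s}: G(F((s U r)))=True F((s U r))=True (s U r)=True s=True r=True
Evaluating at position 3: result = True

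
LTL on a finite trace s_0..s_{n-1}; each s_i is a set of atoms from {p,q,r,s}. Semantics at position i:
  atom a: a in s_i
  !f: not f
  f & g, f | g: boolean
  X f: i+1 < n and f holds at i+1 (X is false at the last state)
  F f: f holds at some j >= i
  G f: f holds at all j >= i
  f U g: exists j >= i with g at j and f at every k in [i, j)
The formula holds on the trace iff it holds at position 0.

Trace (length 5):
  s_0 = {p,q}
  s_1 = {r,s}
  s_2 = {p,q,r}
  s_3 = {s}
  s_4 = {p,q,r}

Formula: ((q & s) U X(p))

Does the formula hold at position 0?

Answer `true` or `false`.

s_0={p,q}: ((q & s) U X(p))=False (q & s)=False q=True s=False X(p)=False p=True
s_1={r,s}: ((q & s) U X(p))=True (q & s)=False q=False s=True X(p)=True p=False
s_2={p,q,r}: ((q & s) U X(p))=False (q & s)=False q=True s=False X(p)=False p=True
s_3={s}: ((q & s) U X(p))=True (q & s)=False q=False s=True X(p)=True p=False
s_4={p,q,r}: ((q & s) U X(p))=False (q & s)=False q=True s=False X(p)=False p=True

Answer: false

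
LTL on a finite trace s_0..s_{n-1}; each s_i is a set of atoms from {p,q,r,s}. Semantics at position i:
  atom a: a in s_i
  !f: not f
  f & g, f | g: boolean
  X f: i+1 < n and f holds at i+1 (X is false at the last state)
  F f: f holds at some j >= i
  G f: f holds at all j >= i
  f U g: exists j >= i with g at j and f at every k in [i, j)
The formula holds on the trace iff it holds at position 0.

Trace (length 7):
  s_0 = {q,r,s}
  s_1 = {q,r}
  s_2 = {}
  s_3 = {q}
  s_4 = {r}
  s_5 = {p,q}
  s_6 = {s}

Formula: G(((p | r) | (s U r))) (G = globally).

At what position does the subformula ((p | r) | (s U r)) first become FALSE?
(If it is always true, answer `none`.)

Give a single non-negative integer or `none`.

s_0={q,r,s}: ((p | r) | (s U r))=True (p | r)=True p=False r=True (s U r)=True s=True
s_1={q,r}: ((p | r) | (s U r))=True (p | r)=True p=False r=True (s U r)=True s=False
s_2={}: ((p | r) | (s U r))=False (p | r)=False p=False r=False (s U r)=False s=False
s_3={q}: ((p | r) | (s U r))=False (p | r)=False p=False r=False (s U r)=False s=False
s_4={r}: ((p | r) | (s U r))=True (p | r)=True p=False r=True (s U r)=True s=False
s_5={p,q}: ((p | r) | (s U r))=True (p | r)=True p=True r=False (s U r)=False s=False
s_6={s}: ((p | r) | (s U r))=False (p | r)=False p=False r=False (s U r)=False s=True
G(((p | r) | (s U r))) holds globally = False
First violation at position 2.

Answer: 2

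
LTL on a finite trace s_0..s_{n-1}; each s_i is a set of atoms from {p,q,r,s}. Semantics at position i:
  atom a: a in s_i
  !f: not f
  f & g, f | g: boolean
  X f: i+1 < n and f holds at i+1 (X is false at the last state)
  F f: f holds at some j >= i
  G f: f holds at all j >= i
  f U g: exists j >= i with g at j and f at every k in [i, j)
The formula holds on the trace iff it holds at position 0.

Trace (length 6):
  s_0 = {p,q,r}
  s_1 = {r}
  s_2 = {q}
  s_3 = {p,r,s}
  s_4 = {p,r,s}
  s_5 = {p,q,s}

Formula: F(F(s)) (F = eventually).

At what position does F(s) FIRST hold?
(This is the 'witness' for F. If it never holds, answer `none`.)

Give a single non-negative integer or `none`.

s_0={p,q,r}: F(s)=True s=False
s_1={r}: F(s)=True s=False
s_2={q}: F(s)=True s=False
s_3={p,r,s}: F(s)=True s=True
s_4={p,r,s}: F(s)=True s=True
s_5={p,q,s}: F(s)=True s=True
F(F(s)) holds; first witness at position 0.

Answer: 0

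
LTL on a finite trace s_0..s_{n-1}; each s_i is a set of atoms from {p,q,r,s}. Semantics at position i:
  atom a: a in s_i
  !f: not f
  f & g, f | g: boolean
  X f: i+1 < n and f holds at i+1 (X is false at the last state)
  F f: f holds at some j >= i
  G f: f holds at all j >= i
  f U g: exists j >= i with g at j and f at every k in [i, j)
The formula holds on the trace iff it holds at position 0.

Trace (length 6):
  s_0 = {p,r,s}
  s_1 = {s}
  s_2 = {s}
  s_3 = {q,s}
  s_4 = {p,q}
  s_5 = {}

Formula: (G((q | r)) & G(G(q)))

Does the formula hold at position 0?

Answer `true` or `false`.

s_0={p,r,s}: (G((q | r)) & G(G(q)))=False G((q | r))=False (q | r)=True q=False r=True G(G(q))=False G(q)=False
s_1={s}: (G((q | r)) & G(G(q)))=False G((q | r))=False (q | r)=False q=False r=False G(G(q))=False G(q)=False
s_2={s}: (G((q | r)) & G(G(q)))=False G((q | r))=False (q | r)=False q=False r=False G(G(q))=False G(q)=False
s_3={q,s}: (G((q | r)) & G(G(q)))=False G((q | r))=False (q | r)=True q=True r=False G(G(q))=False G(q)=False
s_4={p,q}: (G((q | r)) & G(G(q)))=False G((q | r))=False (q | r)=True q=True r=False G(G(q))=False G(q)=False
s_5={}: (G((q | r)) & G(G(q)))=False G((q | r))=False (q | r)=False q=False r=False G(G(q))=False G(q)=False

Answer: false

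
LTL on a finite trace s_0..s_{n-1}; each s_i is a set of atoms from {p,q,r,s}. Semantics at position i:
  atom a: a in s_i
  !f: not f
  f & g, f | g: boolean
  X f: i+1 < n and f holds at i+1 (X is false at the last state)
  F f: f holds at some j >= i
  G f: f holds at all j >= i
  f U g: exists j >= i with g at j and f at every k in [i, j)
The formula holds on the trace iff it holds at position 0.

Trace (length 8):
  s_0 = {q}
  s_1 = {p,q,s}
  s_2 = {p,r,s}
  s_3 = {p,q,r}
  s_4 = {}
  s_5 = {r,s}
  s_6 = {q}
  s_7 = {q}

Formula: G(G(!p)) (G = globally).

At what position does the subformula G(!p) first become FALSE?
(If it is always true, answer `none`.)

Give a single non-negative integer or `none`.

s_0={q}: G(!p)=False !p=True p=False
s_1={p,q,s}: G(!p)=False !p=False p=True
s_2={p,r,s}: G(!p)=False !p=False p=True
s_3={p,q,r}: G(!p)=False !p=False p=True
s_4={}: G(!p)=True !p=True p=False
s_5={r,s}: G(!p)=True !p=True p=False
s_6={q}: G(!p)=True !p=True p=False
s_7={q}: G(!p)=True !p=True p=False
G(G(!p)) holds globally = False
First violation at position 0.

Answer: 0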